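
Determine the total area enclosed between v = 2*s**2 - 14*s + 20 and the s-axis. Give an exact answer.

The curve meets the s-axis where 2*s**2 - 14*s + 20 = 0, i.e. 2*(s - 5)*(s - 2) = 0, at s = 2, 5.
On [2, 5] the curve lies below the axis; ∫[2,5] (2*s**2 - 14*s + 20) ds = -9, giving area 9.

9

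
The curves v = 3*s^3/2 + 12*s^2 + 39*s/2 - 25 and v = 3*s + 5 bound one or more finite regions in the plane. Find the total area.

443/4

Set the curves equal: 3*s^3/2 + 12*s^2 + 39*s/2 - 25 = 3*s + 5, so 3*s^3/2 + 12*s^2 + 33*s/2 - 30 = 0, which factors as 3*(s - 1)*(s + 4)*(s + 5)/2 = 0. The curves meet at s = -5, -4, 1.
On [-5, -4], v = 3*s^3/2 + 12*s^2 + 39*s/2 - 25 is on top; that piece has area ∫[-5,-4] (3*s^3/2 + 12*s^2 + 33*s/2 - 30) ds = 11/8.
On [-4, 1], v = 3*s + 5 is on top; that piece has area ∫[-4,1] (-(3*s^3/2 + 12*s^2 + 33*s/2 - 30)) ds = 875/8.
Total enclosed area = 11/8 + 875/8 = 443/4.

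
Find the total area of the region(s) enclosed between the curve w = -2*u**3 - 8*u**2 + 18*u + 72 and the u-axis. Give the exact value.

The curve meets the u-axis where -2*u**3 - 8*u**2 + 18*u + 72 = 0, i.e. -2*(u - 3)*(u + 3)*(u + 4) = 0, at u = -4, -3, 3.
On [-4, -3] the curve lies below the axis; ∫[-4,-3] (-2*u**3 - 8*u**2 + 18*u + 72) du = -13/6, giving area 13/6.
On [-3, 3] the curve lies above the axis; ∫[-3,3] (-2*u**3 - 8*u**2 + 18*u + 72) du = 288, giving area 288.
Total area = 13/6 + 288 = 1741/6.

1741/6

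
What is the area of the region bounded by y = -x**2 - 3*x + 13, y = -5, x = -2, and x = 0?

On [-2, 0], (-x**2 - 3*x + 13) - (-5) = -x**2 - 3*x + 18 is ≥ 0 throughout, so the area is a single integral of |-x**2 - 3*x + 18|.
∫[-2,0] (-x**2 - 3*x + 18) dx = 118/3.

118/3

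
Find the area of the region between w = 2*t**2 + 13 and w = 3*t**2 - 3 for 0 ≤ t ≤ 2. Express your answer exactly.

On [0, 2], (2*t**2 + 13) - (3*t**2 - 3) = -t**2 + 16 is ≥ 0 throughout, so the area is a single integral of |-t**2 + 16|.
∫[0,2] (-t**2 + 16) dt = 88/3.

88/3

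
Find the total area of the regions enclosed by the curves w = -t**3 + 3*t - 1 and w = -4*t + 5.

Set the curves equal: -t**3 + 3*t - 1 = -4*t + 5, so -t**3 + 7*t - 6 = 0, which factors as -(t - 2)*(t - 1)*(t + 3) = 0. The curves meet at t = -3, 1, 2.
On [-3, 1], w = -4*t + 5 is on top; that piece has area ∫[-3,1] (-(-t**3 + 7*t - 6)) dt = 32.
On [1, 2], w = -t**3 + 3*t - 1 is on top; that piece has area ∫[1,2] (-t**3 + 7*t - 6) dt = 3/4.
Total enclosed area = 32 + 3/4 = 131/4.

131/4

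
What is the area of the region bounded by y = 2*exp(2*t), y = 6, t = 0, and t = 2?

The difference (2*exp(2*t)) - (6) = 2*exp(2*t) - 6 changes sign at t = log(3)/2 inside [0, 2], so split the integral there.
∫[0,log(3)/2] (2*exp(2*t) - 6) dt = 2 - log(27); the area of that piece is -2 + log(27).
∫[log(3)/2,2] (2*exp(2*t) - 6) dt = -15 + 3*log(3) + exp(4).
Total area = (-2 + log(27)) + (-15 + 3*log(3) + exp(4)) = -17 + 6*log(3) + exp(4).

-17 + 6*log(3) + exp(4)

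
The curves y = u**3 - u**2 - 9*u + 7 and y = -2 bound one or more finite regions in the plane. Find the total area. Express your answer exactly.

Set the curves equal: u**3 - u**2 - 9*u + 7 = -2, so u**3 - u**2 - 9*u + 9 = 0, which factors as (u - 3)*(u - 1)*(u + 3) = 0. The curves meet at u = -3, 1, 3.
On [-3, 1], y = u**3 - u**2 - 9*u + 7 is on top; that piece has area ∫[-3,1] (u**3 - u**2 - 9*u + 9) du = 128/3.
On [1, 3], y = -2 is on top; that piece has area ∫[1,3] (-(u**3 - u**2 - 9*u + 9)) du = 20/3.
Total enclosed area = 128/3 + 20/3 = 148/3.

148/3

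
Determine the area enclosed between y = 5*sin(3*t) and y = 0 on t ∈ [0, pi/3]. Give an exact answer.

On [0, pi/3], (5*sin(3*t)) - (0) = 5*sin(3*t) is ≥ 0 throughout, so the area is a single integral of |5*sin(3*t)|.
∫[0,pi/3] (5*sin(3*t)) dt = 10/3.

10/3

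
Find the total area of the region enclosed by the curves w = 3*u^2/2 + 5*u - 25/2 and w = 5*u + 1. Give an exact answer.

Set the curves equal: 3*u^2/2 + 5*u - 25/2 = 5*u + 1, so 3*u^2/2 - 27/2 = 0, which factors as 3*(u - 3)*(u + 3)/2 = 0. The curves meet at u = -3, 3.
On [-3, 3], w = 5*u + 1 is on top; that piece has area ∫[-3,3] (-(3*u^2/2 - 27/2)) du = 54.

54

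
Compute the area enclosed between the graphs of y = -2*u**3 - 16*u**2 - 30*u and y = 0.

Set the curves equal: -2*u**3 - 16*u**2 - 30*u = 0, so -2*u**3 - 16*u**2 - 30*u = 0, which factors as -2*u*(u + 3)*(u + 5) = 0. The curves meet at u = -5, -3, 0.
On [-5, -3], y = 0 is on top; that piece has area ∫[-5,-3] (-(-2*u**3 - 16*u**2 - 30*u)) du = 32/3.
On [-3, 0], y = -2*u**3 - 16*u**2 - 30*u is on top; that piece has area ∫[-3,0] (-2*u**3 - 16*u**2 - 30*u) du = 63/2.
Total enclosed area = 32/3 + 63/2 = 253/6.

253/6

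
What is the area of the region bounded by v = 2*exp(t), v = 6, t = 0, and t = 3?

-28 + 12*log(3) + 2*exp(3)

The difference (2*exp(t)) - (6) = 2*exp(t) - 6 changes sign at t = log(3) inside [0, 3], so split the integral there.
∫[0,log(3)] (2*exp(t) - 6) dt = 4 - log(729); the area of that piece is -4 + log(729).
∫[log(3),3] (2*exp(t) - 6) dt = -24 + 6*log(3) + 2*exp(3).
Total area = (-4 + log(729)) + (-24 + 6*log(3) + 2*exp(3)) = -28 + 12*log(3) + 2*exp(3).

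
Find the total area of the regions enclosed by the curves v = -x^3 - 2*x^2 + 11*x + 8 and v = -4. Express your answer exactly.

937/12

Set the curves equal: -x^3 - 2*x^2 + 11*x + 8 = -4, so -x^3 - 2*x^2 + 11*x + 12 = 0, which factors as -(x - 3)*(x + 1)*(x + 4) = 0. The curves meet at x = -4, -1, 3.
On [-4, -1], v = -4 is on top; that piece has area ∫[-4,-1] (-(-x^3 - 2*x^2 + 11*x + 12)) dx = 99/4.
On [-1, 3], v = -x^3 - 2*x^2 + 11*x + 8 is on top; that piece has area ∫[-1,3] (-x^3 - 2*x^2 + 11*x + 12) dx = 160/3.
Total enclosed area = 99/4 + 160/3 = 937/12.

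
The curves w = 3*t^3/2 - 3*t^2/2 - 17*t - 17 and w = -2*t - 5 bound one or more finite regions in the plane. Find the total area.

Set the curves equal: 3*t^3/2 - 3*t^2/2 - 17*t - 17 = -2*t - 5, so 3*t^3/2 - 3*t^2/2 - 15*t - 12 = 0, which factors as 3*(t - 4)*(t + 1)*(t + 2)/2 = 0. The curves meet at t = -2, -1, 4.
On [-2, -1], w = 3*t^3/2 - 3*t^2/2 - 17*t - 17 is on top; that piece has area ∫[-2,-1] (3*t^3/2 - 3*t^2/2 - 15*t - 12) dt = 11/8.
On [-1, 4], w = -2*t - 5 is on top; that piece has area ∫[-1,4] (-(3*t^3/2 - 3*t^2/2 - 15*t - 12)) dt = 875/8.
Total enclosed area = 11/8 + 875/8 = 443/4.

443/4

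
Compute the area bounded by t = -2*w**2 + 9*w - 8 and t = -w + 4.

Both boundary curves give t as a function of w, so integrate with respect to w. Setting them equal: -2*w**2 + 10*w - 12 = 0, i.e. -2*(w - 3)*(w - 2) = 0, so they meet at w = 2, 3.
For w in [2, 3], t = -2*w**2 + 9*w - 8 is on the right; area = ∫[2,3] (-2*w**2 + 10*w - 12) dw = 1/3.

1/3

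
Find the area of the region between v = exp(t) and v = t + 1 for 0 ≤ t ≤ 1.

On [0, 1], (exp(t)) - (t + 1) = -t + exp(t) - 1 is ≥ 0 throughout, so the area is a single integral of |-t + exp(t) - 1|.
∫[0,1] (-t + exp(t) - 1) dt = -5/2 + exp(1).

-5/2 + exp(1)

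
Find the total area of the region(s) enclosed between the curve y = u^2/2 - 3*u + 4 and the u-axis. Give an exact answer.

The curve meets the u-axis where u^2/2 - 3*u + 4 = 0, i.e. (u - 4)*(u - 2)/2 = 0, at u = 2, 4.
On [2, 4] the curve lies below the axis; ∫[2,4] (u^2/2 - 3*u + 4) du = -2/3, giving area 2/3.

2/3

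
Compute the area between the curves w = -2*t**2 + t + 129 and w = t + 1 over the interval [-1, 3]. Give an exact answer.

On [-1, 3], (-2*t**2 + t + 129) - (t + 1) = -2*t**2 + 128 is ≥ 0 throughout, so the area is a single integral of |-2*t**2 + 128|.
∫[-1,3] (-2*t**2 + 128) dt = 1480/3.

1480/3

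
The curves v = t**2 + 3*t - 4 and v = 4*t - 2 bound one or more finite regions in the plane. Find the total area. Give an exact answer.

9/2

Set the curves equal: t**2 + 3*t - 4 = 4*t - 2, so t**2 - t - 2 = 0, which factors as (t - 2)*(t + 1) = 0. The curves meet at t = -1, 2.
On [-1, 2], v = 4*t - 2 is on top; that piece has area ∫[-1,2] (-(t**2 - t - 2)) dt = 9/2.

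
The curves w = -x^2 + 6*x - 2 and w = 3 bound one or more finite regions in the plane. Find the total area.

Set the curves equal: -x^2 + 6*x - 2 = 3, so -x^2 + 6*x - 5 = 0, which factors as -(x - 5)*(x - 1) = 0. The curves meet at x = 1, 5.
On [1, 5], w = -x^2 + 6*x - 2 is on top; that piece has area ∫[1,5] (-x^2 + 6*x - 5) dx = 32/3.

32/3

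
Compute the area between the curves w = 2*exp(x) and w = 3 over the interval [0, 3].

The difference (2*exp(x)) - (3) = 2*exp(x) - 3 changes sign at x = log(3/2) inside [0, 3], so split the integral there.
∫[0,log(3/2)] (2*exp(x) - 3) dx = log(8/27) + 1; the area of that piece is -1 + log(27/8).
∫[log(3/2),3] (2*exp(x) - 3) dx = -12 - 3*log(2) + 3*log(3) + 2*exp(3).
Total area = (-1 + log(27/8)) + (-12 - 3*log(2) + 3*log(3) + 2*exp(3)) = -13 - 6*log(2) + 6*log(3) + 2*exp(3).

-13 - 6*log(2) + 6*log(3) + 2*exp(3)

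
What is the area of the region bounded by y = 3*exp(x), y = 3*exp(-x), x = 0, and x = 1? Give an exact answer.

On [0, 1], (3*exp(x)) - (3*exp(-x)) = 3*exp(x) - 3*exp(-x) is ≥ 0 throughout, so the area is a single integral of |3*exp(x) - 3*exp(-x)|.
∫[0,1] (3*exp(x) - 3*exp(-x)) dx = -6 + 3*exp(-1) + 3*exp(1).

-6 + 3*exp(-1) + 3*exp(1)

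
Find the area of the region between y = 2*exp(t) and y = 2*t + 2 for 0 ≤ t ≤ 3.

On [0, 3], (2*exp(t)) - (2*t + 2) = -2*t + 2*exp(t) - 2 is ≥ 0 throughout, so the area is a single integral of |-2*t + 2*exp(t) - 2|.
∫[0,3] (-2*t + 2*exp(t) - 2) dt = -17 + 2*exp(3).

-17 + 2*exp(3)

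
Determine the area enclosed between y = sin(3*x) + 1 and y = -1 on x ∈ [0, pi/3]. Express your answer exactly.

2/3 + 2*pi/3

On [0, pi/3], (sin(3*x) + 1) - (-1) = sin(3*x) + 2 is ≥ 0 throughout, so the area is a single integral of |sin(3*x) + 2|.
∫[0,pi/3] (sin(3*x) + 2) dx = 2/3 + 2*pi/3.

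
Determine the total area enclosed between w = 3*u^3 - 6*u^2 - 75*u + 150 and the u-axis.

2459/2

The curve meets the u-axis where 3*u^3 - 6*u^2 - 75*u + 150 = 0, i.e. 3*(u - 5)*(u - 2)*(u + 5) = 0, at u = -5, 2, 5.
On [-5, 2] the curve lies above the axis; ∫[-5,2] (3*u^3 - 6*u^2 - 75*u + 150) du = 4459/4, giving area 4459/4.
On [2, 5] the curve lies below the axis; ∫[2,5] (3*u^3 - 6*u^2 - 75*u + 150) du = -459/4, giving area 459/4.
Total area = 4459/4 + 459/4 = 2459/2.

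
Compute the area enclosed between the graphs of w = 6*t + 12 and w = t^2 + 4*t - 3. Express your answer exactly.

256/3

Set the curves equal: 6*t + 12 = t^2 + 4*t - 3, so -t^2 + 2*t + 15 = 0, which factors as -(t - 5)*(t + 3) = 0. The curves meet at t = -3, 5.
On [-3, 5], w = 6*t + 12 is on top; that piece has area ∫[-3,5] (-t^2 + 2*t + 15) dt = 256/3.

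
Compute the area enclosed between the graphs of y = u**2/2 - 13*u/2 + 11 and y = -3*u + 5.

1/12

Set the curves equal: u**2/2 - 13*u/2 + 11 = -3*u + 5, so u**2/2 - 7*u/2 + 6 = 0, which factors as (u - 4)*(u - 3)/2 = 0. The curves meet at u = 3, 4.
On [3, 4], y = -3*u + 5 is on top; that piece has area ∫[3,4] (-(u**2/2 - 7*u/2 + 6)) du = 1/12.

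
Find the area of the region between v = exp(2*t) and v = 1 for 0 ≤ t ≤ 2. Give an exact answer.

On [0, 2], (exp(2*t)) - (1) = exp(2*t) - 1 is ≥ 0 throughout, so the area is a single integral of |exp(2*t) - 1|.
∫[0,2] (exp(2*t) - 1) dt = -5/2 + exp(4)/2.

-5/2 + exp(4)/2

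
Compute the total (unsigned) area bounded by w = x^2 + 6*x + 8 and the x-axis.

The curve meets the x-axis where x^2 + 6*x + 8 = 0, i.e. (x + 2)*(x + 4) = 0, at x = -4, -2.
On [-4, -2] the curve lies below the axis; ∫[-4,-2] (x^2 + 6*x + 8) dx = -4/3, giving area 4/3.

4/3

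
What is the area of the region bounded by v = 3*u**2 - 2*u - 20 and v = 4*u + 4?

108

Set the curves equal: 3*u**2 - 2*u - 20 = 4*u + 4, so 3*u**2 - 6*u - 24 = 0, which factors as 3*(u - 4)*(u + 2) = 0. The curves meet at u = -2, 4.
On [-2, 4], v = 4*u + 4 is on top; that piece has area ∫[-2,4] (-(3*u**2 - 6*u - 24)) du = 108.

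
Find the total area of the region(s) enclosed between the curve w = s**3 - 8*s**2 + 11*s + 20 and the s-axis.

The curve meets the s-axis where s**3 - 8*s**2 + 11*s + 20 = 0, i.e. (s - 5)*(s - 4)*(s + 1) = 0, at s = -1, 4, 5.
On [-1, 4] the curve lies above the axis; ∫[-1,4] (s**3 - 8*s**2 + 11*s + 20) ds = 875/12, giving area 875/12.
On [4, 5] the curve lies below the axis; ∫[4,5] (s**3 - 8*s**2 + 11*s + 20) ds = -11/12, giving area 11/12.
Total area = 875/12 + 11/12 = 443/6.

443/6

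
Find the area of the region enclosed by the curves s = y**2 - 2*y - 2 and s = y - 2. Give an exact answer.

9/2

Both boundary curves give s as a function of y, so integrate with respect to y. Setting them equal: y**2 - 3*y = 0, i.e. y*(y - 3) = 0, so they meet at y = 0, 3.
For y in [0, 3], s = y**2 - 2*y - 2 is on the left; area = ∫[0,3] (-(y**2 - 3*y)) dy = 9/2.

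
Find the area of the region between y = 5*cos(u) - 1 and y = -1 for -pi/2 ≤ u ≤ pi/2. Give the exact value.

On [-pi/2, pi/2], (5*cos(u) - 1) - (-1) = 5*cos(u) is ≥ 0 throughout, so the area is a single integral of |5*cos(u)|.
∫[-pi/2,pi/2] (5*cos(u)) du = 10.

10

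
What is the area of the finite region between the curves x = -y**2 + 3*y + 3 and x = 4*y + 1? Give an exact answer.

Both boundary curves give x as a function of y, so integrate with respect to y. Setting them equal: -y**2 - y + 2 = 0, i.e. -(y - 1)*(y + 2) = 0, so they meet at y = -2, 1.
For y in [-2, 1], x = -y**2 + 3*y + 3 is on the right; area = ∫[-2,1] (-y**2 - y + 2) dy = 9/2.

9/2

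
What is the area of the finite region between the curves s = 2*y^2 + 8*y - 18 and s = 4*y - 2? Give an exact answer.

Both boundary curves give s as a function of y, so integrate with respect to y. Setting them equal: 2*y^2 + 4*y - 16 = 0, i.e. 2*(y - 2)*(y + 4) = 0, so they meet at y = -4, 2.
For y in [-4, 2], s = 2*y^2 + 8*y - 18 is on the left; area = ∫[-4,2] (-(2*y^2 + 4*y - 16)) dy = 72.

72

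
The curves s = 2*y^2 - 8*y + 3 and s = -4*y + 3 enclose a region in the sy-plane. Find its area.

8/3

Both boundary curves give s as a function of y, so integrate with respect to y. Setting them equal: 2*y^2 - 4*y = 0, i.e. 2*y*(y - 2) = 0, so they meet at y = 0, 2.
For y in [0, 2], s = 2*y^2 - 8*y + 3 is on the left; area = ∫[0,2] (-(2*y^2 - 4*y)) dy = 8/3.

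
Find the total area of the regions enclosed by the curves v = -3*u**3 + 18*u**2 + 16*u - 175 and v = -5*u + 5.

Set the curves equal: -3*u**3 + 18*u**2 + 16*u - 175 = -5*u + 5, so -3*u**3 + 18*u**2 + 21*u - 180 = 0, which factors as -3*(u - 5)*(u - 4)*(u + 3) = 0. The curves meet at u = -3, 4, 5.
On [-3, 4], v = -5*u + 5 is on top; that piece has area ∫[-3,4] (-(-3*u**3 + 18*u**2 + 21*u - 180)) du = 3087/4.
On [4, 5], v = -3*u**3 + 18*u**2 + 16*u - 175 is on top; that piece has area ∫[4,5] (-3*u**3 + 18*u**2 + 21*u - 180) du = 15/4.
Total enclosed area = 3087/4 + 15/4 = 1551/2.

1551/2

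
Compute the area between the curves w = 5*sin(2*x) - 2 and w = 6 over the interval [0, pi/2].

-5 + 4*pi

On [0, pi/2], (5*sin(2*x) - 2) - (6) = 5*sin(2*x) - 8 is ≤ 0 throughout, so the area is a single integral of |5*sin(2*x) - 8|.
∫[0,pi/2] (5*sin(2*x) - 8) dx = 5 - 4*pi; the area of that piece is -5 + 4*pi.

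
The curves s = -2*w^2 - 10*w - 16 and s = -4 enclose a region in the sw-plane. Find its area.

Both boundary curves give s as a function of w, so integrate with respect to w. Setting them equal: -2*w^2 - 10*w - 12 = 0, i.e. -2*(w + 2)*(w + 3) = 0, so they meet at w = -3, -2.
For w in [-3, -2], s = -2*w^2 - 10*w - 16 is on the right; area = ∫[-3,-2] (-2*w^2 - 10*w - 12) dw = 1/3.

1/3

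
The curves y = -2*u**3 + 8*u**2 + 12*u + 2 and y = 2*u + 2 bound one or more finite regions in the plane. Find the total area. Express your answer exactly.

Set the curves equal: -2*u**3 + 8*u**2 + 12*u + 2 = 2*u + 2, so -2*u**3 + 8*u**2 + 10*u = 0, which factors as -2*u*(u - 5)*(u + 1) = 0. The curves meet at u = -1, 0, 5.
On [-1, 0], y = 2*u + 2 is on top; that piece has area ∫[-1,0] (-(-2*u**3 + 8*u**2 + 10*u)) du = 11/6.
On [0, 5], y = -2*u**3 + 8*u**2 + 12*u + 2 is on top; that piece has area ∫[0,5] (-2*u**3 + 8*u**2 + 10*u) du = 875/6.
Total enclosed area = 11/6 + 875/6 = 443/3.

443/3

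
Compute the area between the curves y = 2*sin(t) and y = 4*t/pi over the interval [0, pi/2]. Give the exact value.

2 - pi/2

On [0, pi/2], (2*sin(t)) - (4*t/pi) = -4*t/pi + 2*sin(t) is ≥ 0 throughout, so the area is a single integral of |-4*t/pi + 2*sin(t)|.
∫[0,pi/2] (-4*t/pi + 2*sin(t)) dt = 2 - pi/2.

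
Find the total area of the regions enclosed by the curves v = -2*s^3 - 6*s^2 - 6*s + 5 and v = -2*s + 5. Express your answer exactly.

Set the curves equal: -2*s^3 - 6*s^2 - 6*s + 5 = -2*s + 5, so -2*s^3 - 6*s^2 - 4*s = 0, which factors as -2*s*(s + 1)*(s + 2) = 0. The curves meet at s = -2, -1, 0.
On [-2, -1], v = -2*s + 5 is on top; that piece has area ∫[-2,-1] (-(-2*s^3 - 6*s^2 - 4*s)) ds = 1/2.
On [-1, 0], v = -2*s^3 - 6*s^2 - 6*s + 5 is on top; that piece has area ∫[-1,0] (-2*s^3 - 6*s^2 - 4*s) ds = 1/2.
Total enclosed area = 1/2 + 1/2 = 1.

1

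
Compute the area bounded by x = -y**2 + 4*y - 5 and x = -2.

4/3

Both boundary curves give x as a function of y, so integrate with respect to y. Setting them equal: -y**2 + 4*y - 3 = 0, i.e. -(y - 3)*(y - 1) = 0, so they meet at y = 1, 3.
For y in [1, 3], x = -y**2 + 4*y - 5 is on the right; area = ∫[1,3] (-y**2 + 4*y - 3) dy = 4/3.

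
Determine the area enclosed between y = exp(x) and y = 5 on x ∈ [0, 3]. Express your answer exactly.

-24 + 10*log(5) + exp(3)

The difference (exp(x)) - (5) = exp(x) - 5 changes sign at x = log(5) inside [0, 3], so split the integral there.
∫[0,log(5)] (exp(x) - 5) dx = 4 - log(3125); the area of that piece is -4 + log(3125).
∫[log(5),3] (exp(x) - 5) dx = -20 + 5*log(5) + exp(3).
Total area = (-4 + log(3125)) + (-20 + 5*log(5) + exp(3)) = -24 + 10*log(5) + exp(3).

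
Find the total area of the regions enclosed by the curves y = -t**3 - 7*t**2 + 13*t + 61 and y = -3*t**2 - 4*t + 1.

3901/12

Set the curves equal: -t**3 - 7*t**2 + 13*t + 61 = -3*t**2 - 4*t + 1, so -t**3 - 4*t**2 + 17*t + 60 = 0, which factors as -(t - 4)*(t + 3)*(t + 5) = 0. The curves meet at t = -5, -3, 4.
On [-5, -3], y = -3*t**2 - 4*t + 1 is on top; that piece has area ∫[-5,-3] (-(-t**3 - 4*t**2 + 17*t + 60)) dt = 32/3.
On [-3, 4], y = -t**3 - 7*t**2 + 13*t + 61 is on top; that piece has area ∫[-3,4] (-t**3 - 4*t**2 + 17*t + 60) dt = 3773/12.
Total enclosed area = 32/3 + 3773/12 = 3901/12.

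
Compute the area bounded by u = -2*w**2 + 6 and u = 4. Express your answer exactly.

Both boundary curves give u as a function of w, so integrate with respect to w. Setting them equal: -2*w**2 + 2 = 0, i.e. -2*(w - 1)*(w + 1) = 0, so they meet at w = -1, 1.
For w in [-1, 1], u = -2*w**2 + 6 is on the right; area = ∫[-1,1] (-2*w**2 + 2) dw = 8/3.

8/3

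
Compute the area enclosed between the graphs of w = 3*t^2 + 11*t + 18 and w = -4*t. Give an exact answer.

1/2

Set the curves equal: 3*t^2 + 11*t + 18 = -4*t, so 3*t^2 + 15*t + 18 = 0, which factors as 3*(t + 2)*(t + 3) = 0. The curves meet at t = -3, -2.
On [-3, -2], w = -4*t is on top; that piece has area ∫[-3,-2] (-(3*t^2 + 15*t + 18)) dt = 1/2.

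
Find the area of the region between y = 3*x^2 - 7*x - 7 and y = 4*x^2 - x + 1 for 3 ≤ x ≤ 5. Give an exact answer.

On [3, 5], (3*x^2 - 7*x - 7) - (4*x^2 - x + 1) = -x^2 - 6*x - 8 is ≤ 0 throughout, so the area is a single integral of |-x^2 - 6*x - 8|.
∫[3,5] (-x^2 - 6*x - 8) dx = -290/3; the area of that piece is 290/3.

290/3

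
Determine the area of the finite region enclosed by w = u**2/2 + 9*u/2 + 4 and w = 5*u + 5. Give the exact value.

9/4

Set the curves equal: u**2/2 + 9*u/2 + 4 = 5*u + 5, so u**2/2 - u/2 - 1 = 0, which factors as (u - 2)*(u + 1)/2 = 0. The curves meet at u = -1, 2.
On [-1, 2], w = 5*u + 5 is on top; that piece has area ∫[-1,2] (-(u**2/2 - u/2 - 1)) du = 9/4.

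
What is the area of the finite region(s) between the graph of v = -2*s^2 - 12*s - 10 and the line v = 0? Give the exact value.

The curve meets the s-axis where -2*s^2 - 12*s - 10 = 0, i.e. -2*(s + 1)*(s + 5) = 0, at s = -5, -1.
On [-5, -1] the curve lies above the axis; ∫[-5,-1] (-2*s^2 - 12*s - 10) ds = 64/3, giving area 64/3.

64/3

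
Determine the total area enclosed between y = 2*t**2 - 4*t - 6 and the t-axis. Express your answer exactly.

64/3

The curve meets the t-axis where 2*t**2 - 4*t - 6 = 0, i.e. 2*(t - 3)*(t + 1) = 0, at t = -1, 3.
On [-1, 3] the curve lies below the axis; ∫[-1,3] (2*t**2 - 4*t - 6) dt = -64/3, giving area 64/3.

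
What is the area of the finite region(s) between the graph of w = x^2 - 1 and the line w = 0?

The curve meets the x-axis where x^2 - 1 = 0, i.e. (x - 1)*(x + 1) = 0, at x = -1, 1.
On [-1, 1] the curve lies below the axis; ∫[-1,1] (x^2 - 1) dx = -4/3, giving area 4/3.

4/3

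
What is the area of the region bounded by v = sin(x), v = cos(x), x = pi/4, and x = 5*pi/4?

2*sqrt(2)

On [pi/4, 5*pi/4], (sin(x)) - (cos(x)) = sin(x) - cos(x) is ≥ 0 throughout, so the area is a single integral of |sin(x) - cos(x)|.
∫[pi/4,5*pi/4] (sin(x) - cos(x)) dx = 2*sqrt(2).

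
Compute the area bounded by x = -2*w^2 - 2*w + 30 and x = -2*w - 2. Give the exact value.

512/3

Both boundary curves give x as a function of w, so integrate with respect to w. Setting them equal: -2*w^2 + 32 = 0, i.e. -2*(w - 4)*(w + 4) = 0, so they meet at w = -4, 4.
For w in [-4, 4], x = -2*w^2 - 2*w + 30 is on the right; area = ∫[-4,4] (-2*w^2 + 32) dw = 512/3.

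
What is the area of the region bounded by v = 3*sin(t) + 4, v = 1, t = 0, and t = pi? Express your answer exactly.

On [0, pi], (3*sin(t) + 4) - (1) = 3*sin(t) + 3 is ≥ 0 throughout, so the area is a single integral of |3*sin(t) + 3|.
∫[0,pi] (3*sin(t) + 3) dt = 6 + 3*pi.

6 + 3*pi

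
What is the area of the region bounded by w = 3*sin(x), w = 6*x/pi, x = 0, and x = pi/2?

3 - 3*pi/4

On [0, pi/2], (3*sin(x)) - (6*x/pi) = -6*x/pi + 3*sin(x) is ≥ 0 throughout, so the area is a single integral of |-6*x/pi + 3*sin(x)|.
∫[0,pi/2] (-6*x/pi + 3*sin(x)) dx = 3 - 3*pi/4.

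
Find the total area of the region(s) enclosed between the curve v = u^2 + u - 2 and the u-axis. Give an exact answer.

9/2

The curve meets the u-axis where u^2 + u - 2 = 0, i.e. (u - 1)*(u + 2) = 0, at u = -2, 1.
On [-2, 1] the curve lies below the axis; ∫[-2,1] (u^2 + u - 2) du = -9/2, giving area 9/2.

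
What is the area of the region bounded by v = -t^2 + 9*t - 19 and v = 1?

Set the curves equal: -t^2 + 9*t - 19 = 1, so -t^2 + 9*t - 20 = 0, which factors as -(t - 5)*(t - 4) = 0. The curves meet at t = 4, 5.
On [4, 5], v = -t^2 + 9*t - 19 is on top; that piece has area ∫[4,5] (-t^2 + 9*t - 20) dt = 1/6.

1/6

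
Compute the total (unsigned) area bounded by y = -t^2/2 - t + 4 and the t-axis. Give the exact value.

18

The curve meets the t-axis where -t^2/2 - t + 4 = 0, i.e. -(t - 2)*(t + 4)/2 = 0, at t = -4, 2.
On [-4, 2] the curve lies above the axis; ∫[-4,2] (-t^2/2 - t + 4) dt = 18, giving area 18.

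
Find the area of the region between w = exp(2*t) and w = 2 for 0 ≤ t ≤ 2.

The difference (exp(2*t)) - (2) = exp(2*t) - 2 changes sign at t = log(2)/2 inside [0, 2], so split the integral there.
∫[0,log(2)/2] (exp(2*t) - 2) dt = 1/2 - log(2); the area of that piece is -1/2 + log(2).
∫[log(2)/2,2] (exp(2*t) - 2) dt = -5 + log(2) + exp(4)/2.
Total area = (-1/2 + log(2)) + (-5 + log(2) + exp(4)/2) = -11/2 + 2*log(2) + exp(4)/2.

-11/2 + 2*log(2) + exp(4)/2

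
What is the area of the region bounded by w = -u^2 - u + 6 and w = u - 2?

36

Set the curves equal: -u^2 - u + 6 = u - 2, so -u^2 - 2*u + 8 = 0, which factors as -(u - 2)*(u + 4) = 0. The curves meet at u = -4, 2.
On [-4, 2], w = -u^2 - u + 6 is on top; that piece has area ∫[-4,2] (-u^2 - 2*u + 8) du = 36.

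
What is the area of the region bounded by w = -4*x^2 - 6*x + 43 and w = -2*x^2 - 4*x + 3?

243

Set the curves equal: -4*x^2 - 6*x + 43 = -2*x^2 - 4*x + 3, so -2*x^2 - 2*x + 40 = 0, which factors as -2*(x - 4)*(x + 5) = 0. The curves meet at x = -5, 4.
On [-5, 4], w = -4*x^2 - 6*x + 43 is on top; that piece has area ∫[-5,4] (-2*x^2 - 2*x + 40) dx = 243.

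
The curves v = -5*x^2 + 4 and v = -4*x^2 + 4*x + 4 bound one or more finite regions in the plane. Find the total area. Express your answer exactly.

32/3

Set the curves equal: -5*x^2 + 4 = -4*x^2 + 4*x + 4, so -x^2 - 4*x = 0, which factors as -x*(x + 4) = 0. The curves meet at x = -4, 0.
On [-4, 0], v = -5*x^2 + 4 is on top; that piece has area ∫[-4,0] (-x^2 - 4*x) dx = 32/3.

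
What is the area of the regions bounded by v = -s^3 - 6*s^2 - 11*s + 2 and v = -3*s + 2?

Set the curves equal: -s^3 - 6*s^2 - 11*s + 2 = -3*s + 2, so -s^3 - 6*s^2 - 8*s = 0, which factors as -s*(s + 2)*(s + 4) = 0. The curves meet at s = -4, -2, 0.
On [-4, -2], v = -3*s + 2 is on top; that piece has area ∫[-4,-2] (-(-s^3 - 6*s^2 - 8*s)) ds = 4.
On [-2, 0], v = -s^3 - 6*s^2 - 11*s + 2 is on top; that piece has area ∫[-2,0] (-s^3 - 6*s^2 - 8*s) ds = 4.
Total enclosed area = 4 + 4 = 8.

8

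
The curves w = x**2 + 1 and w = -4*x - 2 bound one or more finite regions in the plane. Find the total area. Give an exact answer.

Set the curves equal: x**2 + 1 = -4*x - 2, so x**2 + 4*x + 3 = 0, which factors as (x + 1)*(x + 3) = 0. The curves meet at x = -3, -1.
On [-3, -1], w = -4*x - 2 is on top; that piece has area ∫[-3,-1] (-(x**2 + 4*x + 3)) dx = 4/3.

4/3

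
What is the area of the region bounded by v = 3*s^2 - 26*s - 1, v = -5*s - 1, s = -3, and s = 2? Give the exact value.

311/2

The difference (3*s^2 - 26*s - 1) - (-5*s - 1) = 3*s^2 - 21*s changes sign at s = 0 inside [-3, 2], so split the integral there.
∫[-3,0] (3*s^2 - 21*s) ds = 243/2.
∫[0,2] (3*s^2 - 21*s) ds = -34; the area of that piece is 34.
Total area = 243/2 + 34 = 311/2.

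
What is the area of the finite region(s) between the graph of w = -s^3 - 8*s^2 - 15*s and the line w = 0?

253/12

The curve meets the s-axis where -s^3 - 8*s^2 - 15*s = 0, i.e. -s*(s + 3)*(s + 5) = 0, at s = -5, -3, 0.
On [-5, -3] the curve lies below the axis; ∫[-5,-3] (-s^3 - 8*s^2 - 15*s) ds = -16/3, giving area 16/3.
On [-3, 0] the curve lies above the axis; ∫[-3,0] (-s^3 - 8*s^2 - 15*s) ds = 63/4, giving area 63/4.
Total area = 16/3 + 63/4 = 253/12.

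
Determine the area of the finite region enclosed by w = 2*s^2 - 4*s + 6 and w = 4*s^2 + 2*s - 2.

Set the curves equal: 2*s^2 - 4*s + 6 = 4*s^2 + 2*s - 2, so -2*s^2 - 6*s + 8 = 0, which factors as -2*(s - 1)*(s + 4) = 0. The curves meet at s = -4, 1.
On [-4, 1], w = 2*s^2 - 4*s + 6 is on top; that piece has area ∫[-4,1] (-2*s^2 - 6*s + 8) ds = 125/3.

125/3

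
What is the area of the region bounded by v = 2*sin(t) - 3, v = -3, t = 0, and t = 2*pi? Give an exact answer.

8

The difference (2*sin(t) - 3) - (-3) = 2*sin(t) changes sign at t = pi inside [0, 2*pi], so split the integral there.
∫[0,pi] (2*sin(t)) dt = 4.
∫[pi,2*pi] (2*sin(t)) dt = -4; the area of that piece is 4.
Total area = 4 + 4 = 8.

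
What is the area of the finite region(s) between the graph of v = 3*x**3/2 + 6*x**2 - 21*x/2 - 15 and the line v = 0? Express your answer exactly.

The curve meets the x-axis where 3*x**3/2 + 6*x**2 - 21*x/2 - 15 = 0, i.e. 3*(x - 2)*(x + 1)*(x + 5)/2 = 0, at x = -5, -1, 2.
On [-5, -1] the curve lies above the axis; ∫[-5,-1] (3*x**3/2 + 6*x**2 - 21*x/2 - 15) dx = 80, giving area 80.
On [-1, 2] the curve lies below the axis; ∫[-1,2] (3*x**3/2 + 6*x**2 - 21*x/2 - 15) dx = -297/8, giving area 297/8.
Total area = 80 + 297/8 = 937/8.

937/8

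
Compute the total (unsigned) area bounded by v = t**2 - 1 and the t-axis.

The curve meets the t-axis where t**2 - 1 = 0, i.e. (t - 1)*(t + 1) = 0, at t = -1, 1.
On [-1, 1] the curve lies below the axis; ∫[-1,1] (t**2 - 1) dt = -4/3, giving area 4/3.

4/3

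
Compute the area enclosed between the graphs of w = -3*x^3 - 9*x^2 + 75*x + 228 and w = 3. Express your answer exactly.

1572

Set the curves equal: -3*x^3 - 9*x^2 + 75*x + 228 = 3, so -3*x^3 - 9*x^2 + 75*x + 225 = 0, which factors as -3*(x - 5)*(x + 3)*(x + 5) = 0. The curves meet at x = -5, -3, 5.
On [-5, -3], w = 3 is on top; that piece has area ∫[-5,-3] (-(-3*x^3 - 9*x^2 + 75*x + 225)) dx = 36.
On [-3, 5], w = -3*x^3 - 9*x^2 + 75*x + 228 is on top; that piece has area ∫[-3,5] (-3*x^3 - 9*x^2 + 75*x + 225) dx = 1536.
Total enclosed area = 36 + 1536 = 1572.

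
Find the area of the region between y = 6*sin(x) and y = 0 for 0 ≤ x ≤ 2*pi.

The difference (6*sin(x)) - (0) = 6*sin(x) changes sign at x = pi inside [0, 2*pi], so split the integral there.
∫[0,pi] (6*sin(x)) dx = 12.
∫[pi,2*pi] (6*sin(x)) dx = -12; the area of that piece is 12.
Total area = 12 + 12 = 24.

24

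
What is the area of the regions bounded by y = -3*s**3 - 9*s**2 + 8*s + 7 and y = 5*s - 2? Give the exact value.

24

Set the curves equal: -3*s**3 - 9*s**2 + 8*s + 7 = 5*s - 2, so -3*s**3 - 9*s**2 + 3*s + 9 = 0, which factors as -3*(s - 1)*(s + 1)*(s + 3) = 0. The curves meet at s = -3, -1, 1.
On [-3, -1], y = 5*s - 2 is on top; that piece has area ∫[-3,-1] (-(-3*s**3 - 9*s**2 + 3*s + 9)) ds = 12.
On [-1, 1], y = -3*s**3 - 9*s**2 + 8*s + 7 is on top; that piece has area ∫[-1,1] (-3*s**3 - 9*s**2 + 3*s + 9) ds = 12.
Total enclosed area = 12 + 12 = 24.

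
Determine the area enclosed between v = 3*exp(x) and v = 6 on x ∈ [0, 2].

The difference (3*exp(x)) - (6) = 3*exp(x) - 6 changes sign at x = log(2) inside [0, 2], so split the integral there.
∫[0,log(2)] (3*exp(x) - 6) dx = 3 - log(64); the area of that piece is -3 + log(64).
∫[log(2),2] (3*exp(x) - 6) dx = -18 + 6*log(2) + 3*exp(2).
Total area = (-3 + log(64)) + (-18 + 6*log(2) + 3*exp(2)) = -21 + 12*log(2) + 3*exp(2).

-21 + 12*log(2) + 3*exp(2)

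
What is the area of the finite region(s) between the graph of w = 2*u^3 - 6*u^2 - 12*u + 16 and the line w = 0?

81

The curve meets the u-axis where 2*u^3 - 6*u^2 - 12*u + 16 = 0, i.e. 2*(u - 4)*(u - 1)*(u + 2) = 0, at u = -2, 1, 4.
On [-2, 1] the curve lies above the axis; ∫[-2,1] (2*u^3 - 6*u^2 - 12*u + 16) du = 81/2, giving area 81/2.
On [1, 4] the curve lies below the axis; ∫[1,4] (2*u^3 - 6*u^2 - 12*u + 16) du = -81/2, giving area 81/2.
Total area = 81/2 + 81/2 = 81.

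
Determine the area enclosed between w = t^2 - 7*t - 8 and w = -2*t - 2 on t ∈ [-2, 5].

The difference (t^2 - 7*t - 8) - (-2*t - 2) = t^2 - 5*t - 6 changes sign at t = -1 inside [-2, 5], so split the integral there.
∫[-2,-1] (t^2 - 5*t - 6) dt = 23/6.
∫[-1,5] (t^2 - 5*t - 6) dt = -54; the area of that piece is 54.
Total area = 23/6 + 54 = 347/6.

347/6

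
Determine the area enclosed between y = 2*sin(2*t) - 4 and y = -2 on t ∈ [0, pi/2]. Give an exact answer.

-2 + pi

On [0, pi/2], (2*sin(2*t) - 4) - (-2) = 2*sin(2*t) - 2 is ≤ 0 throughout, so the area is a single integral of |2*sin(2*t) - 2|.
∫[0,pi/2] (2*sin(2*t) - 2) dt = 2 - pi; the area of that piece is -2 + pi.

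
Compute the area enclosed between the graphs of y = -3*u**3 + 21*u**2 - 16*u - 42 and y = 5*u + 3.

148

Set the curves equal: -3*u**3 + 21*u**2 - 16*u - 42 = 5*u + 3, so -3*u**3 + 21*u**2 - 21*u - 45 = 0, which factors as -3*(u - 5)*(u - 3)*(u + 1) = 0. The curves meet at u = -1, 3, 5.
On [-1, 3], y = 5*u + 3 is on top; that piece has area ∫[-1,3] (-(-3*u**3 + 21*u**2 - 21*u - 45)) du = 128.
On [3, 5], y = -3*u**3 + 21*u**2 - 16*u - 42 is on top; that piece has area ∫[3,5] (-3*u**3 + 21*u**2 - 21*u - 45) du = 20.
Total enclosed area = 128 + 20 = 148.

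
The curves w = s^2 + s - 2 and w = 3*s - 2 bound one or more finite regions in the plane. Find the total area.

4/3

Set the curves equal: s^2 + s - 2 = 3*s - 2, so s^2 - 2*s = 0, which factors as s*(s - 2) = 0. The curves meet at s = 0, 2.
On [0, 2], w = 3*s - 2 is on top; that piece has area ∫[0,2] (-(s^2 - 2*s)) ds = 4/3.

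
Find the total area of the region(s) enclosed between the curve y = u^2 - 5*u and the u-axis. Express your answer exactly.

The curve meets the u-axis where u^2 - 5*u = 0, i.e. u*(u - 5) = 0, at u = 0, 5.
On [0, 5] the curve lies below the axis; ∫[0,5] (u^2 - 5*u) du = -125/6, giving area 125/6.

125/6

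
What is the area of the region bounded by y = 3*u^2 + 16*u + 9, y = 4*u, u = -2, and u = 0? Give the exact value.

6

The difference (3*u^2 + 16*u + 9) - (4*u) = 3*u^2 + 12*u + 9 changes sign at u = -1 inside [-2, 0], so split the integral there.
∫[-2,-1] (3*u^2 + 12*u + 9) du = -2; the area of that piece is 2.
∫[-1,0] (3*u^2 + 12*u + 9) du = 4.
Total area = 2 + 4 = 6.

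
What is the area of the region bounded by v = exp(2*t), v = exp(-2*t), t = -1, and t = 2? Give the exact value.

The difference (exp(2*t)) - (exp(-2*t)) = exp(2*t) - exp(-2*t) changes sign at t = 0 inside [-1, 2], so split the integral there.
∫[-1,0] (exp(2*t) - exp(-2*t)) dt = -exp(2)/2 - exp(-2)/2 + 1; the area of that piece is -1 + exp(-2)/2 + exp(2)/2.
∫[0,2] (exp(2*t) - exp(-2*t)) dt = -1 + exp(-4)/2 + exp(4)/2.
Total area = (-1 + exp(-2)/2 + exp(2)/2) + (-1 + exp(-4)/2 + exp(4)/2) = -2 + exp(-4)/2 + exp(-2)/2 + exp(2)/2 + exp(4)/2.

-2 + exp(-4)/2 + exp(-2)/2 + exp(2)/2 + exp(4)/2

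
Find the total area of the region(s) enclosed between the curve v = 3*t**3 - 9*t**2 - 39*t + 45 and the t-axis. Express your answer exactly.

384

The curve meets the t-axis where 3*t**3 - 9*t**2 - 39*t + 45 = 0, i.e. 3*(t - 5)*(t - 1)*(t + 3) = 0, at t = -3, 1, 5.
On [-3, 1] the curve lies above the axis; ∫[-3,1] (3*t**3 - 9*t**2 - 39*t + 45) dt = 192, giving area 192.
On [1, 5] the curve lies below the axis; ∫[1,5] (3*t**3 - 9*t**2 - 39*t + 45) dt = -192, giving area 192.
Total area = 192 + 192 = 384.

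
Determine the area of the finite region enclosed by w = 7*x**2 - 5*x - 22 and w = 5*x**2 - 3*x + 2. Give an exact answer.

Set the curves equal: 7*x**2 - 5*x - 22 = 5*x**2 - 3*x + 2, so 2*x**2 - 2*x - 24 = 0, which factors as 2*(x - 4)*(x + 3) = 0. The curves meet at x = -3, 4.
On [-3, 4], w = 5*x**2 - 3*x + 2 is on top; that piece has area ∫[-3,4] (-(2*x**2 - 2*x - 24)) dx = 343/3.

343/3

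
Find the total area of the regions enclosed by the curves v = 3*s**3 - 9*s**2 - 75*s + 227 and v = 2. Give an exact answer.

Set the curves equal: 3*s**3 - 9*s**2 - 75*s + 227 = 2, so 3*s**3 - 9*s**2 - 75*s + 225 = 0, which factors as 3*(s - 5)*(s - 3)*(s + 5) = 0. The curves meet at s = -5, 3, 5.
On [-5, 3], v = 3*s**3 - 9*s**2 - 75*s + 227 is on top; that piece has area ∫[-5,3] (3*s**3 - 9*s**2 - 75*s + 225) ds = 1536.
On [3, 5], v = 2 is on top; that piece has area ∫[3,5] (-(3*s**3 - 9*s**2 - 75*s + 225)) ds = 36.
Total enclosed area = 1536 + 36 = 1572.

1572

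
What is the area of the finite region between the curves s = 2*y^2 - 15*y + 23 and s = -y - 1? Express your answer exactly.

Both boundary curves give s as a function of y, so integrate with respect to y. Setting them equal: 2*y^2 - 14*y + 24 = 0, i.e. 2*(y - 4)*(y - 3) = 0, so they meet at y = 3, 4.
For y in [3, 4], s = 2*y^2 - 15*y + 23 is on the left; area = ∫[3,4] (-(2*y^2 - 14*y + 24)) dy = 1/3.

1/3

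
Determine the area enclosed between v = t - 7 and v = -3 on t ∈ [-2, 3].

35/2

On [-2, 3], (t - 7) - (-3) = t - 4 is ≤ 0 throughout, so the area is a single integral of |t - 4|.
∫[-2,3] (t - 4) dt = -35/2; the area of that piece is 35/2.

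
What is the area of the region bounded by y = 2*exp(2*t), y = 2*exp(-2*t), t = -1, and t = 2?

-4 + exp(-4) + exp(-2) + exp(2) + exp(4)

The difference (2*exp(2*t)) - (2*exp(-2*t)) = 2*exp(2*t) - 2*exp(-2*t) changes sign at t = 0 inside [-1, 2], so split the integral there.
∫[-1,0] (2*exp(2*t) - 2*exp(-2*t)) dt = -exp(2) - exp(-2) + 2; the area of that piece is -2 + exp(-2) + exp(2).
∫[0,2] (2*exp(2*t) - 2*exp(-2*t)) dt = -2 + exp(-4) + exp(4).
Total area = (-2 + exp(-2) + exp(2)) + (-2 + exp(-4) + exp(4)) = -4 + exp(-4) + exp(-2) + exp(2) + exp(4).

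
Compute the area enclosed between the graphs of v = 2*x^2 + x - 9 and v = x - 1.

Set the curves equal: 2*x^2 + x - 9 = x - 1, so 2*x^2 - 8 = 0, which factors as 2*(x - 2)*(x + 2) = 0. The curves meet at x = -2, 2.
On [-2, 2], v = x - 1 is on top; that piece has area ∫[-2,2] (-(2*x^2 - 8)) dx = 64/3.

64/3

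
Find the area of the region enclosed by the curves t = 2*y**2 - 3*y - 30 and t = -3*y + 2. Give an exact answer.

Both boundary curves give t as a function of y, so integrate with respect to y. Setting them equal: 2*y**2 - 32 = 0, i.e. 2*(y - 4)*(y + 4) = 0, so they meet at y = -4, 4.
For y in [-4, 4], t = 2*y**2 - 3*y - 30 is on the left; area = ∫[-4,4] (-(2*y**2 - 32)) dy = 512/3.

512/3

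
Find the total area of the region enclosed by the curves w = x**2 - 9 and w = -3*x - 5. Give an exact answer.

125/6

Set the curves equal: x**2 - 9 = -3*x - 5, so x**2 + 3*x - 4 = 0, which factors as (x - 1)*(x + 4) = 0. The curves meet at x = -4, 1.
On [-4, 1], w = -3*x - 5 is on top; that piece has area ∫[-4,1] (-(x**2 + 3*x - 4)) dx = 125/6.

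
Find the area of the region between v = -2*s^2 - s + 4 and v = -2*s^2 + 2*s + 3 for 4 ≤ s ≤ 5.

25/2

On [4, 5], (-2*s^2 - s + 4) - (-2*s^2 + 2*s + 3) = -3*s + 1 is ≤ 0 throughout, so the area is a single integral of |-3*s + 1|.
∫[4,5] (-3*s + 1) ds = -25/2; the area of that piece is 25/2.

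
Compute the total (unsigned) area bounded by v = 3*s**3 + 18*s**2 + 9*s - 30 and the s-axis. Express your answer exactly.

243/2

The curve meets the s-axis where 3*s**3 + 18*s**2 + 9*s - 30 = 0, i.e. 3*(s - 1)*(s + 2)*(s + 5) = 0, at s = -5, -2, 1.
On [-5, -2] the curve lies above the axis; ∫[-5,-2] (3*s**3 + 18*s**2 + 9*s - 30) ds = 243/4, giving area 243/4.
On [-2, 1] the curve lies below the axis; ∫[-2,1] (3*s**3 + 18*s**2 + 9*s - 30) ds = -243/4, giving area 243/4.
Total area = 243/4 + 243/4 = 243/2.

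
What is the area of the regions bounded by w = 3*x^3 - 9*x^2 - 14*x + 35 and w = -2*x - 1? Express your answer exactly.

Set the curves equal: 3*x^3 - 9*x^2 - 14*x + 35 = -2*x - 1, so 3*x^3 - 9*x^2 - 12*x + 36 = 0, which factors as 3*(x - 3)*(x - 2)*(x + 2) = 0. The curves meet at x = -2, 2, 3.
On [-2, 2], w = 3*x^3 - 9*x^2 - 14*x + 35 is on top; that piece has area ∫[-2,2] (3*x^3 - 9*x^2 - 12*x + 36) dx = 96.
On [2, 3], w = -2*x - 1 is on top; that piece has area ∫[2,3] (-(3*x^3 - 9*x^2 - 12*x + 36)) dx = 9/4.
Total enclosed area = 96 + 9/4 = 393/4.

393/4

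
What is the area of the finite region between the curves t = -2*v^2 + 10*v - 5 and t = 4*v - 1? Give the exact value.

1/3

Both boundary curves give t as a function of v, so integrate with respect to v. Setting them equal: -2*v^2 + 6*v - 4 = 0, i.e. -2*(v - 2)*(v - 1) = 0, so they meet at v = 1, 2.
For v in [1, 2], t = -2*v^2 + 10*v - 5 is on the right; area = ∫[1,2] (-2*v^2 + 6*v - 4) dv = 1/3.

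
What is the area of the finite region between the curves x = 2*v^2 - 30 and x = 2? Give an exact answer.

Both boundary curves give x as a function of v, so integrate with respect to v. Setting them equal: 2*v^2 - 32 = 0, i.e. 2*(v - 4)*(v + 4) = 0, so they meet at v = -4, 4.
For v in [-4, 4], x = 2*v^2 - 30 is on the left; area = ∫[-4,4] (-(2*v^2 - 32)) dv = 512/3.

512/3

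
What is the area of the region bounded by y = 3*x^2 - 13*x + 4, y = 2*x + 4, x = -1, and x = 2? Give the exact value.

The difference (3*x^2 - 13*x + 4) - (2*x + 4) = 3*x^2 - 15*x changes sign at x = 0 inside [-1, 2], so split the integral there.
∫[-1,0] (3*x^2 - 15*x) dx = 17/2.
∫[0,2] (3*x^2 - 15*x) dx = -22; the area of that piece is 22.
Total area = 17/2 + 22 = 61/2.

61/2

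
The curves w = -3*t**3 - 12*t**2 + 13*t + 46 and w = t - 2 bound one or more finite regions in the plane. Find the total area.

Set the curves equal: -3*t**3 - 12*t**2 + 13*t + 46 = t - 2, so -3*t**3 - 12*t**2 + 12*t + 48 = 0, which factors as -3*(t - 2)*(t + 2)*(t + 4) = 0. The curves meet at t = -4, -2, 2.
On [-4, -2], w = t - 2 is on top; that piece has area ∫[-4,-2] (-(-3*t**3 - 12*t**2 + 12*t + 48)) dt = 20.
On [-2, 2], w = -3*t**3 - 12*t**2 + 13*t + 46 is on top; that piece has area ∫[-2,2] (-3*t**3 - 12*t**2 + 12*t + 48) dt = 128.
Total enclosed area = 20 + 128 = 148.

148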